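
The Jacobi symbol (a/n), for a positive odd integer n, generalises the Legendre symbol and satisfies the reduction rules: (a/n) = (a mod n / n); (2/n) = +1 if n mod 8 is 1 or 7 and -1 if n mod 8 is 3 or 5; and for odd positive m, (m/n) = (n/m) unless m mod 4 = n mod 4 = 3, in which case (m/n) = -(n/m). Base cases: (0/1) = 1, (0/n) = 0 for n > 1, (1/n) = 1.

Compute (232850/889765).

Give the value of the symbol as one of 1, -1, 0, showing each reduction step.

factor out 2^1: 232850 = 2^1·116425; with 889765 mod 8 = 5, (2/889765) = -1; sign now -1; continue with (116425/889765)
flip (116425/889765) -> (889765/116425): both odd, 116425 mod 4 = 1, 889765 mod 4 = 1, so the flip contributes +1; sign now -1
(889765/116425): 889765 mod 116425 = 74790, so (889765/116425) = (74790/116425)
factor out 2^1: 74790 = 2^1·37395; with 116425 mod 8 = 1, (2/116425) = +1; sign now -1; continue with (37395/116425)
flip (37395/116425) -> (116425/37395): both odd, 37395 mod 4 = 3, 116425 mod 4 = 1, so the flip contributes +1; sign now -1
(116425/37395): 116425 mod 37395 = 4240, so (116425/37395) = (4240/37395)
factor out 2^4: 4240 = 2^4·265; with 37395 mod 8 = 3, (2/37395) = -1; sign now -1; continue with (265/37395)
flip (265/37395) -> (37395/265): both odd, 265 mod 4 = 1, 37395 mod 4 = 3, so the flip contributes +1; sign now -1
(37395/265): 37395 mod 265 = 30, so (37395/265) = (30/265)
factor out 2^1: 30 = 2^1·15; with 265 mod 8 = 1, (2/265) = +1; sign now -1; continue with (15/265)
flip (15/265) -> (265/15): both odd, 15 mod 4 = 3, 265 mod 4 = 1, so the flip contributes +1; sign now -1
(265/15): 265 mod 15 = 10, so (265/15) = (10/15)
factor out 2^1: 10 = 2^1·5; with 15 mod 8 = 7, (2/15) = +1; sign now -1; continue with (5/15)
flip (5/15) -> (15/5): both odd, 5 mod 4 = 1, 15 mod 4 = 3, so the flip contributes +1; sign now -1
(15/5): 15 mod 5 = 0, so (15/5) = (0/5)
reached (0/5); gcd(a, n) > 1, so (0/5) = 0 and the symbol is 0

0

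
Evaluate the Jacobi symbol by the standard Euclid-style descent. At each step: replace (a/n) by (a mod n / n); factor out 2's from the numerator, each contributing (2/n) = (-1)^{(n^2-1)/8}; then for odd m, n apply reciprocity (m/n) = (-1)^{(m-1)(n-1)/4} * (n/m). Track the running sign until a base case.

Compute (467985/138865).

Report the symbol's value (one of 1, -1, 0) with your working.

(467985/138865): 467985 mod 138865 = 51390, so (467985/138865) = (51390/138865)
factor out 2^1: 51390 = 2^1·25695; with 138865 mod 8 = 1, (2/138865) = +1; sign now +1; continue with (25695/138865)
flip (25695/138865) -> (138865/25695): both odd, 25695 mod 4 = 3, 138865 mod 4 = 1, so the flip contributes +1; sign now +1
(138865/25695): 138865 mod 25695 = 10390, so (138865/25695) = (10390/25695)
factor out 2^1: 10390 = 2^1·5195; with 25695 mod 8 = 7, (2/25695) = +1; sign now +1; continue with (5195/25695)
flip (5195/25695) -> (25695/5195): both odd, 5195 mod 4 = 3, 25695 mod 4 = 3, so the flip contributes -1; sign now -1
(25695/5195): 25695 mod 5195 = 4915, so (25695/5195) = (4915/5195)
flip (4915/5195) -> (5195/4915): both odd, 4915 mod 4 = 3, 5195 mod 4 = 3, so the flip contributes -1; sign now +1
(5195/4915): 5195 mod 4915 = 280, so (5195/4915) = (280/4915)
factor out 2^3: 280 = 2^3·35; with 4915 mod 8 = 3, (2/4915) = -1; sign now -1; continue with (35/4915)
flip (35/4915) -> (4915/35): both odd, 35 mod 4 = 3, 4915 mod 4 = 3, so the flip contributes -1; sign now +1
(4915/35): 4915 mod 35 = 15, so (4915/35) = (15/35)
flip (15/35) -> (35/15): both odd, 15 mod 4 = 3, 35 mod 4 = 3, so the flip contributes -1; sign now -1
(35/15): 35 mod 15 = 5, so (35/15) = (5/15)
flip (5/15) -> (15/5): both odd, 5 mod 4 = 1, 15 mod 4 = 3, so the flip contributes +1; sign now -1
(15/5): 15 mod 5 = 0, so (15/5) = (0/5)
reached (0/5); gcd(a, n) > 1, so (0/5) = 0 and the symbol is 0

0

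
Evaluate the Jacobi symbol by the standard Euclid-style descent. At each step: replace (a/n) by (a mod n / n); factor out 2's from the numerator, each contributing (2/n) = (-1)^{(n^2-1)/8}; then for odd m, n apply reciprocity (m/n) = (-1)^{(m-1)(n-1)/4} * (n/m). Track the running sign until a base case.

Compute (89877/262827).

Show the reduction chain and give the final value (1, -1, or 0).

0

reciprocity: (89877/262827) = +1·(262827/89877) since 89877 mod 4 = 1, 262827 mod 4 = 3; sign now +1
(262827/89877) = (83073/89877)   [reduce mod 89877]
reciprocity: (83073/89877) = +1·(89877/83073) since 83073 mod 4 = 1, 89877 mod 4 = 1; sign now +1
(89877/83073) = (6804/83073)   [reduce mod 83073]
6804 = 2^2·1701; (2/83073) = +1 since 83073 mod 8 = 1, so (6804/83073) = (+1)^2·(1701/83073); sign now +1
reciprocity: (1701/83073) = +1·(83073/1701) since 1701 mod 4 = 1, 83073 mod 4 = 1; sign now +1
(83073/1701) = (1425/1701)   [reduce mod 1701]
reciprocity: (1425/1701) = +1·(1701/1425) since 1425 mod 4 = 1, 1701 mod 4 = 1; sign now +1
(1701/1425) = (276/1425)   [reduce mod 1425]
276 = 2^2·69; (2/1425) = +1 since 1425 mod 8 = 1, so (276/1425) = (+1)^2·(69/1425); sign now +1
reciprocity: (69/1425) = +1·(1425/69) since 69 mod 4 = 1, 1425 mod 4 = 1; sign now +1
(1425/69) = (45/69)   [reduce mod 69]
reciprocity: (45/69) = +1·(69/45) since 45 mod 4 = 1, 69 mod 4 = 1; sign now +1
(69/45) = (24/45)   [reduce mod 45]
24 = 2^3·3; (2/45) = -1 since 45 mod 8 = 5, so (24/45) = (-1)^3·(3/45); sign now -1
reciprocity: (3/45) = +1·(45/3) since 3 mod 4 = 3, 45 mod 4 = 1; sign now -1
(45/3) = (0/3)   [reduce mod 3]
(0/3) = 0   [gcd(a, n) > 1]; final value = 0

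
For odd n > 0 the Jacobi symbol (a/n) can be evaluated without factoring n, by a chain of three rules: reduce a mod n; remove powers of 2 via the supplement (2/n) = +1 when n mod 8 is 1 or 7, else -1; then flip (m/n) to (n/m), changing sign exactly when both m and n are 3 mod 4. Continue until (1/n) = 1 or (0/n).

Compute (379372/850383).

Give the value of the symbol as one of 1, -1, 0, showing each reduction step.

-1

379372 = 2^2·94843; (2/850383) = +1 since 850383 mod 8 = 7, so (379372/850383) = (+1)^2·(94843/850383); sign now +1
reciprocity: (94843/850383) = -1·(850383/94843) since 94843 mod 4 = 3, 850383 mod 4 = 3; sign now -1
(850383/94843) = (91639/94843)   [reduce mod 94843]
reciprocity: (91639/94843) = -1·(94843/91639) since 91639 mod 4 = 3, 94843 mod 4 = 3; sign now +1
(94843/91639) = (3204/91639)   [reduce mod 91639]
3204 = 2^2·801; (2/91639) = +1 since 91639 mod 8 = 7, so (3204/91639) = (+1)^2·(801/91639); sign now +1
reciprocity: (801/91639) = +1·(91639/801) since 801 mod 4 = 1, 91639 mod 4 = 3; sign now +1
(91639/801) = (325/801)   [reduce mod 801]
reciprocity: (325/801) = +1·(801/325) since 325 mod 4 = 1, 801 mod 4 = 1; sign now +1
(801/325) = (151/325)   [reduce mod 325]
reciprocity: (151/325) = +1·(325/151) since 151 mod 4 = 3, 325 mod 4 = 1; sign now +1
(325/151) = (23/151)   [reduce mod 151]
reciprocity: (23/151) = -1·(151/23) since 23 mod 4 = 3, 151 mod 4 = 3; sign now -1
(151/23) = (13/23)   [reduce mod 23]
reciprocity: (13/23) = +1·(23/13) since 13 mod 4 = 1, 23 mod 4 = 3; sign now -1
(23/13) = (10/13)   [reduce mod 13]
10 = 2^1·5; (2/13) = -1 since 13 mod 8 = 5, so (10/13) = (-1)^1·(5/13); sign now +1
reciprocity: (5/13) = +1·(13/5) since 5 mod 4 = 1, 13 mod 4 = 1; sign now +1
(13/5) = (3/5)   [reduce mod 5]
reciprocity: (3/5) = +1·(5/3) since 3 mod 4 = 3, 5 mod 4 = 1; sign now +1
(5/3) = (2/3)   [reduce mod 3]
2 = 2^1·1; (2/3) = -1 since 3 mod 8 = 3, so (2/3) = (-1)^1·(1/3); sign now -1
(1/3) = 1; final value = sign = -1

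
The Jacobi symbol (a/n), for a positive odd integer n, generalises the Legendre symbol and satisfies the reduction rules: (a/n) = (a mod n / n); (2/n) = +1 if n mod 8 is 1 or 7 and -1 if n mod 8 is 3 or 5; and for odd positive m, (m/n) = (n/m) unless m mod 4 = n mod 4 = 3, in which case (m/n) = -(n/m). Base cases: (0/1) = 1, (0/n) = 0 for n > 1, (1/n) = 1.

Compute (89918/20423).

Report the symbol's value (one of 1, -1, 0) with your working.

(89918/20423) = (8226/20423)   [reduce mod 20423]
8226 = 2^1·4113; (2/20423) = +1 since 20423 mod 8 = 7, so (8226/20423) = (+1)^1·(4113/20423); sign now +1
reciprocity: (4113/20423) = +1·(20423/4113) since 4113 mod 4 = 1, 20423 mod 4 = 3; sign now +1
(20423/4113) = (3971/4113)   [reduce mod 4113]
reciprocity: (3971/4113) = +1·(4113/3971) since 3971 mod 4 = 3, 4113 mod 4 = 1; sign now +1
(4113/3971) = (142/3971)   [reduce mod 3971]
142 = 2^1·71; (2/3971) = -1 since 3971 mod 8 = 3, so (142/3971) = (-1)^1·(71/3971); sign now -1
reciprocity: (71/3971) = -1·(3971/71) since 71 mod 4 = 3, 3971 mod 4 = 3; sign now +1
(3971/71) = (66/71)   [reduce mod 71]
66 = 2^1·33; (2/71) = +1 since 71 mod 8 = 7, so (66/71) = (+1)^1·(33/71); sign now +1
reciprocity: (33/71) = +1·(71/33) since 33 mod 4 = 1, 71 mod 4 = 3; sign now +1
(71/33) = (5/33)   [reduce mod 33]
reciprocity: (5/33) = +1·(33/5) since 5 mod 4 = 1, 33 mod 4 = 1; sign now +1
(33/5) = (3/5)   [reduce mod 5]
reciprocity: (3/5) = +1·(5/3) since 3 mod 4 = 3, 5 mod 4 = 1; sign now +1
(5/3) = (2/3)   [reduce mod 3]
2 = 2^1·1; (2/3) = -1 since 3 mod 8 = 3, so (2/3) = (-1)^1·(1/3); sign now -1
(1/3) = 1; final value = sign = -1

-1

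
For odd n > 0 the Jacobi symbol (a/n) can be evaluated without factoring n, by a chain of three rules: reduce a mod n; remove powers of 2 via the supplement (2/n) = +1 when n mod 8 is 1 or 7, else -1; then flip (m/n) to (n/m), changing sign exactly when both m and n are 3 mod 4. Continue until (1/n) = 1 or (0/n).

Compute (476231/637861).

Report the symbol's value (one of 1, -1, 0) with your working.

0

flip (476231/637861) -> (637861/476231): both odd, 476231 mod 4 = 3, 637861 mod 4 = 1, so the flip contributes +1; sign now +1
(637861/476231): 637861 mod 476231 = 161630, so (637861/476231) = (161630/476231)
factor out 2^1: 161630 = 2^1·80815; with 476231 mod 8 = 7, (2/476231) = +1; sign now +1; continue with (80815/476231)
flip (80815/476231) -> (476231/80815): both odd, 80815 mod 4 = 3, 476231 mod 4 = 3, so the flip contributes -1; sign now -1
(476231/80815): 476231 mod 80815 = 72156, so (476231/80815) = (72156/80815)
factor out 2^2: 72156 = 2^2·18039; with 80815 mod 8 = 7, (2/80815) = +1; sign now -1; continue with (18039/80815)
flip (18039/80815) -> (80815/18039): both odd, 18039 mod 4 = 3, 80815 mod 4 = 3, so the flip contributes -1; sign now +1
(80815/18039): 80815 mod 18039 = 8659, so (80815/18039) = (8659/18039)
flip (8659/18039) -> (18039/8659): both odd, 8659 mod 4 = 3, 18039 mod 4 = 3, so the flip contributes -1; sign now -1
(18039/8659): 18039 mod 8659 = 721, so (18039/8659) = (721/8659)
flip (721/8659) -> (8659/721): both odd, 721 mod 4 = 1, 8659 mod 4 = 3, so the flip contributes +1; sign now -1
(8659/721): 8659 mod 721 = 7, so (8659/721) = (7/721)
flip (7/721) -> (721/7): both odd, 7 mod 4 = 3, 721 mod 4 = 1, so the flip contributes +1; sign now -1
(721/7): 721 mod 7 = 0, so (721/7) = (0/7)
reached (0/7); gcd(a, n) > 1, so (0/7) = 0 and the symbol is 0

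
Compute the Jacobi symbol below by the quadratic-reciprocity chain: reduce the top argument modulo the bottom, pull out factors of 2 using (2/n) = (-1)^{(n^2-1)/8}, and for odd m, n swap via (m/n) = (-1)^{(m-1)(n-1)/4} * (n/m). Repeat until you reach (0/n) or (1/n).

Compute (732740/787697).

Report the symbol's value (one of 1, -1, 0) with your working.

732740 = 2^2·183185; (2/787697) = +1 since 787697 mod 8 = 1, so (732740/787697) = (+1)^2·(183185/787697); sign now +1
reciprocity: (183185/787697) = +1·(787697/183185) since 183185 mod 4 = 1, 787697 mod 4 = 1; sign now +1
(787697/183185) = (54957/183185)   [reduce mod 183185]
reciprocity: (54957/183185) = +1·(183185/54957) since 54957 mod 4 = 1, 183185 mod 4 = 1; sign now +1
(183185/54957) = (18314/54957)   [reduce mod 54957]
18314 = 2^1·9157; (2/54957) = -1 since 54957 mod 8 = 5, so (18314/54957) = (-1)^1·(9157/54957); sign now -1
reciprocity: (9157/54957) = +1·(54957/9157) since 9157 mod 4 = 1, 54957 mod 4 = 1; sign now -1
(54957/9157) = (15/9157)   [reduce mod 9157]
reciprocity: (15/9157) = +1·(9157/15) since 15 mod 4 = 3, 9157 mod 4 = 1; sign now -1
(9157/15) = (7/15)   [reduce mod 15]
reciprocity: (7/15) = -1·(15/7) since 7 mod 4 = 3, 15 mod 4 = 3; sign now +1
(15/7) = (1/7)   [reduce mod 7]
(1/7) = 1; final value = sign = +1

1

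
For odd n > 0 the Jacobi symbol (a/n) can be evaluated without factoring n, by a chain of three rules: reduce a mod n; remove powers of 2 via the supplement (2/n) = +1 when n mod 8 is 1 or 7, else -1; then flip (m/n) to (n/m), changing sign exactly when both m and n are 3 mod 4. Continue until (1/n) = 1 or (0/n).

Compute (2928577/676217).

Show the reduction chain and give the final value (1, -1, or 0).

(2928577/676217): 2928577 mod 676217 = 223709, so (2928577/676217) = (223709/676217)
flip (223709/676217) -> (676217/223709): both odd, 223709 mod 4 = 1, 676217 mod 4 = 1, so the flip contributes +1; sign now +1
(676217/223709): 676217 mod 223709 = 5090, so (676217/223709) = (5090/223709)
factor out 2^1: 5090 = 2^1·2545; with 223709 mod 8 = 5, (2/223709) = -1; sign now -1; continue with (2545/223709)
flip (2545/223709) -> (223709/2545): both odd, 2545 mod 4 = 1, 223709 mod 4 = 1, so the flip contributes +1; sign now -1
(223709/2545): 223709 mod 2545 = 2294, so (223709/2545) = (2294/2545)
factor out 2^1: 2294 = 2^1·1147; with 2545 mod 8 = 1, (2/2545) = +1; sign now -1; continue with (1147/2545)
flip (1147/2545) -> (2545/1147): both odd, 1147 mod 4 = 3, 2545 mod 4 = 1, so the flip contributes +1; sign now -1
(2545/1147): 2545 mod 1147 = 251, so (2545/1147) = (251/1147)
flip (251/1147) -> (1147/251): both odd, 251 mod 4 = 3, 1147 mod 4 = 3, so the flip contributes -1; sign now +1
(1147/251): 1147 mod 251 = 143, so (1147/251) = (143/251)
flip (143/251) -> (251/143): both odd, 143 mod 4 = 3, 251 mod 4 = 3, so the flip contributes -1; sign now -1
(251/143): 251 mod 143 = 108, so (251/143) = (108/143)
factor out 2^2: 108 = 2^2·27; with 143 mod 8 = 7, (2/143) = +1; sign now -1; continue with (27/143)
flip (27/143) -> (143/27): both odd, 27 mod 4 = 3, 143 mod 4 = 3, so the flip contributes -1; sign now +1
(143/27): 143 mod 27 = 8, so (143/27) = (8/27)
factor out 2^3: 8 = 2^3·1; with 27 mod 8 = 3, (2/27) = -1; sign now -1; continue with (1/27)
reached (1/27) = 1, so the symbol is -1

-1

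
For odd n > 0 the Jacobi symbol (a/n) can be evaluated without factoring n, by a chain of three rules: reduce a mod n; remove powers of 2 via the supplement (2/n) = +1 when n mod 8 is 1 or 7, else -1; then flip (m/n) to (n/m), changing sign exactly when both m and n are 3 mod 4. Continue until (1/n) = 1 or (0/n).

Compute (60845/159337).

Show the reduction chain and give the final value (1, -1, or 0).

-1

reciprocity: (60845/159337) = +1·(159337/60845) since 60845 mod 4 = 1, 159337 mod 4 = 1; sign now +1
(159337/60845) = (37647/60845)   [reduce mod 60845]
reciprocity: (37647/60845) = +1·(60845/37647) since 37647 mod 4 = 3, 60845 mod 4 = 1; sign now +1
(60845/37647) = (23198/37647)   [reduce mod 37647]
23198 = 2^1·11599; (2/37647) = +1 since 37647 mod 8 = 7, so (23198/37647) = (+1)^1·(11599/37647); sign now +1
reciprocity: (11599/37647) = -1·(37647/11599) since 11599 mod 4 = 3, 37647 mod 4 = 3; sign now -1
(37647/11599) = (2850/11599)   [reduce mod 11599]
2850 = 2^1·1425; (2/11599) = +1 since 11599 mod 8 = 7, so (2850/11599) = (+1)^1·(1425/11599); sign now -1
reciprocity: (1425/11599) = +1·(11599/1425) since 1425 mod 4 = 1, 11599 mod 4 = 3; sign now -1
(11599/1425) = (199/1425)   [reduce mod 1425]
reciprocity: (199/1425) = +1·(1425/199) since 199 mod 4 = 3, 1425 mod 4 = 1; sign now -1
(1425/199) = (32/199)   [reduce mod 199]
32 = 2^5·1; (2/199) = +1 since 199 mod 8 = 7, so (32/199) = (+1)^5·(1/199); sign now -1
(1/199) = 1; final value = sign = -1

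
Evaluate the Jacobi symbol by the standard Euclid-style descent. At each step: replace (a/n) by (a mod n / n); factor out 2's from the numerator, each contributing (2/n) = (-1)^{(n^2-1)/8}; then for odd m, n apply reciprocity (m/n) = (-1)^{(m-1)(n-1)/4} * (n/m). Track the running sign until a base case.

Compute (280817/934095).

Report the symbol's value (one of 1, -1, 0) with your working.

1

flip (280817/934095) -> (934095/280817): both odd, 280817 mod 4 = 1, 934095 mod 4 = 3, so the flip contributes +1; sign now +1
(934095/280817): 934095 mod 280817 = 91644, so (934095/280817) = (91644/280817)
factor out 2^2: 91644 = 2^2·22911; with 280817 mod 8 = 1, (2/280817) = +1; sign now +1; continue with (22911/280817)
flip (22911/280817) -> (280817/22911): both odd, 22911 mod 4 = 3, 280817 mod 4 = 1, so the flip contributes +1; sign now +1
(280817/22911): 280817 mod 22911 = 5885, so (280817/22911) = (5885/22911)
flip (5885/22911) -> (22911/5885): both odd, 5885 mod 4 = 1, 22911 mod 4 = 3, so the flip contributes +1; sign now +1
(22911/5885): 22911 mod 5885 = 5256, so (22911/5885) = (5256/5885)
factor out 2^3: 5256 = 2^3·657; with 5885 mod 8 = 5, (2/5885) = -1; sign now -1; continue with (657/5885)
flip (657/5885) -> (5885/657): both odd, 657 mod 4 = 1, 5885 mod 4 = 1, so the flip contributes +1; sign now -1
(5885/657): 5885 mod 657 = 629, so (5885/657) = (629/657)
flip (629/657) -> (657/629): both odd, 629 mod 4 = 1, 657 mod 4 = 1, so the flip contributes +1; sign now -1
(657/629): 657 mod 629 = 28, so (657/629) = (28/629)
factor out 2^2: 28 = 2^2·7; with 629 mod 8 = 5, (2/629) = -1; sign now -1; continue with (7/629)
flip (7/629) -> (629/7): both odd, 7 mod 4 = 3, 629 mod 4 = 1, so the flip contributes +1; sign now -1
(629/7): 629 mod 7 = 6, so (629/7) = (6/7)
factor out 2^1: 6 = 2^1·3; with 7 mod 8 = 7, (2/7) = +1; sign now -1; continue with (3/7)
flip (3/7) -> (7/3): both odd, 3 mod 4 = 3, 7 mod 4 = 3, so the flip contributes -1; sign now +1
(7/3): 7 mod 3 = 1, so (7/3) = (1/3)
reached (1/3) = 1, so the symbol is +1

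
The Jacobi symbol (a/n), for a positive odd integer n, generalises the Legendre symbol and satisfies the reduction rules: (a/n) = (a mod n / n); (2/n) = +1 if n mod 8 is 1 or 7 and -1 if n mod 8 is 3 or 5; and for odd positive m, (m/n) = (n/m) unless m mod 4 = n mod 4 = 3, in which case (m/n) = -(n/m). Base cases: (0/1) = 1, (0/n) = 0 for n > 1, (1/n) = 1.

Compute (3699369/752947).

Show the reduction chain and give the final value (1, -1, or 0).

1

(3699369/752947): 3699369 mod 752947 = 687581, so (3699369/752947) = (687581/752947)
flip (687581/752947) -> (752947/687581): both odd, 687581 mod 4 = 1, 752947 mod 4 = 3, so the flip contributes +1; sign now +1
(752947/687581): 752947 mod 687581 = 65366, so (752947/687581) = (65366/687581)
factor out 2^1: 65366 = 2^1·32683; with 687581 mod 8 = 5, (2/687581) = -1; sign now -1; continue with (32683/687581)
flip (32683/687581) -> (687581/32683): both odd, 32683 mod 4 = 3, 687581 mod 4 = 1, so the flip contributes +1; sign now -1
(687581/32683): 687581 mod 32683 = 1238, so (687581/32683) = (1238/32683)
factor out 2^1: 1238 = 2^1·619; with 32683 mod 8 = 3, (2/32683) = -1; sign now +1; continue with (619/32683)
flip (619/32683) -> (32683/619): both odd, 619 mod 4 = 3, 32683 mod 4 = 3, so the flip contributes -1; sign now -1
(32683/619): 32683 mod 619 = 495, so (32683/619) = (495/619)
flip (495/619) -> (619/495): both odd, 495 mod 4 = 3, 619 mod 4 = 3, so the flip contributes -1; sign now +1
(619/495): 619 mod 495 = 124, so (619/495) = (124/495)
factor out 2^2: 124 = 2^2·31; with 495 mod 8 = 7, (2/495) = +1; sign now +1; continue with (31/495)
flip (31/495) -> (495/31): both odd, 31 mod 4 = 3, 495 mod 4 = 3, so the flip contributes -1; sign now -1
(495/31): 495 mod 31 = 30, so (495/31) = (30/31)
factor out 2^1: 30 = 2^1·15; with 31 mod 8 = 7, (2/31) = +1; sign now -1; continue with (15/31)
flip (15/31) -> (31/15): both odd, 15 mod 4 = 3, 31 mod 4 = 3, so the flip contributes -1; sign now +1
(31/15): 31 mod 15 = 1, so (31/15) = (1/15)
reached (1/15) = 1, so the symbol is +1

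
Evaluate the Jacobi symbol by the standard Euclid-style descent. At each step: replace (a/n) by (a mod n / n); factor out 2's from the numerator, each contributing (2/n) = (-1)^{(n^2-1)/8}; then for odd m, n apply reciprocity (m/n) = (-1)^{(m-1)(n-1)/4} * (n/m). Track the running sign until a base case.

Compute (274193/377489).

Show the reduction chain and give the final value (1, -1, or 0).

flip (274193/377489) -> (377489/274193): both odd, 274193 mod 4 = 1, 377489 mod 4 = 1, so the flip contributes +1; sign now +1
(377489/274193): 377489 mod 274193 = 103296, so (377489/274193) = (103296/274193)
factor out 2^7: 103296 = 2^7·807; with 274193 mod 8 = 1, (2/274193) = +1; sign now +1; continue with (807/274193)
flip (807/274193) -> (274193/807): both odd, 807 mod 4 = 3, 274193 mod 4 = 1, so the flip contributes +1; sign now +1
(274193/807): 274193 mod 807 = 620, so (274193/807) = (620/807)
factor out 2^2: 620 = 2^2·155; with 807 mod 8 = 7, (2/807) = +1; sign now +1; continue with (155/807)
flip (155/807) -> (807/155): both odd, 155 mod 4 = 3, 807 mod 4 = 3, so the flip contributes -1; sign now -1
(807/155): 807 mod 155 = 32, so (807/155) = (32/155)
factor out 2^5: 32 = 2^5·1; with 155 mod 8 = 3, (2/155) = -1; sign now +1; continue with (1/155)
reached (1/155) = 1, so the symbol is +1

1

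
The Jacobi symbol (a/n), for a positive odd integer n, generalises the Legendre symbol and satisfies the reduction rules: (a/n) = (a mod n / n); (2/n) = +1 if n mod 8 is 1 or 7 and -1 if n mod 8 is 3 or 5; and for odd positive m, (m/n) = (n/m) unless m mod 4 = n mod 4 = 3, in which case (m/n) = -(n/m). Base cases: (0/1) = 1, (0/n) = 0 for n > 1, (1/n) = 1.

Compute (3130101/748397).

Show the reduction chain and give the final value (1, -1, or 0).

0

(3130101/748397): 3130101 mod 748397 = 136513, so (3130101/748397) = (136513/748397)
flip (136513/748397) -> (748397/136513): both odd, 136513 mod 4 = 1, 748397 mod 4 = 1, so the flip contributes +1; sign now +1
(748397/136513): 748397 mod 136513 = 65832, so (748397/136513) = (65832/136513)
factor out 2^3: 65832 = 2^3·8229; with 136513 mod 8 = 1, (2/136513) = +1; sign now +1; continue with (8229/136513)
flip (8229/136513) -> (136513/8229): both odd, 8229 mod 4 = 1, 136513 mod 4 = 1, so the flip contributes +1; sign now +1
(136513/8229): 136513 mod 8229 = 4849, so (136513/8229) = (4849/8229)
flip (4849/8229) -> (8229/4849): both odd, 4849 mod 4 = 1, 8229 mod 4 = 1, so the flip contributes +1; sign now +1
(8229/4849): 8229 mod 4849 = 3380, so (8229/4849) = (3380/4849)
factor out 2^2: 3380 = 2^2·845; with 4849 mod 8 = 1, (2/4849) = +1; sign now +1; continue with (845/4849)
flip (845/4849) -> (4849/845): both odd, 845 mod 4 = 1, 4849 mod 4 = 1, so the flip contributes +1; sign now +1
(4849/845): 4849 mod 845 = 624, so (4849/845) = (624/845)
factor out 2^4: 624 = 2^4·39; with 845 mod 8 = 5, (2/845) = -1; sign now +1; continue with (39/845)
flip (39/845) -> (845/39): both odd, 39 mod 4 = 3, 845 mod 4 = 1, so the flip contributes +1; sign now +1
(845/39): 845 mod 39 = 26, so (845/39) = (26/39)
factor out 2^1: 26 = 2^1·13; with 39 mod 8 = 7, (2/39) = +1; sign now +1; continue with (13/39)
flip (13/39) -> (39/13): both odd, 13 mod 4 = 1, 39 mod 4 = 3, so the flip contributes +1; sign now +1
(39/13): 39 mod 13 = 0, so (39/13) = (0/13)
reached (0/13); gcd(a, n) > 1, so (0/13) = 0 and the symbol is 0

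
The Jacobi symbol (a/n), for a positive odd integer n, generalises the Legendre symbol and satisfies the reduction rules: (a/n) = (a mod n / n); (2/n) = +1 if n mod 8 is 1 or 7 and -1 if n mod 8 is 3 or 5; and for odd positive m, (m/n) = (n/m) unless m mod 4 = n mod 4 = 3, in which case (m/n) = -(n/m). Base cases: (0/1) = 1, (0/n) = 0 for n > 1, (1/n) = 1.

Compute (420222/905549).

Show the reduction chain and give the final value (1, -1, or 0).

1

420222 = 2^1·210111; (2/905549) = -1 since 905549 mod 8 = 5, so (420222/905549) = (-1)^1·(210111/905549); sign now -1
reciprocity: (210111/905549) = +1·(905549/210111) since 210111 mod 4 = 3, 905549 mod 4 = 1; sign now -1
(905549/210111) = (65105/210111)   [reduce mod 210111]
reciprocity: (65105/210111) = +1·(210111/65105) since 65105 mod 4 = 1, 210111 mod 4 = 3; sign now -1
(210111/65105) = (14796/65105)   [reduce mod 65105]
14796 = 2^2·3699; (2/65105) = +1 since 65105 mod 8 = 1, so (14796/65105) = (+1)^2·(3699/65105); sign now -1
reciprocity: (3699/65105) = +1·(65105/3699) since 3699 mod 4 = 3, 65105 mod 4 = 1; sign now -1
(65105/3699) = (2222/3699)   [reduce mod 3699]
2222 = 2^1·1111; (2/3699) = -1 since 3699 mod 8 = 3, so (2222/3699) = (-1)^1·(1111/3699); sign now +1
reciprocity: (1111/3699) = -1·(3699/1111) since 1111 mod 4 = 3, 3699 mod 4 = 3; sign now -1
(3699/1111) = (366/1111)   [reduce mod 1111]
366 = 2^1·183; (2/1111) = +1 since 1111 mod 8 = 7, so (366/1111) = (+1)^1·(183/1111); sign now -1
reciprocity: (183/1111) = -1·(1111/183) since 183 mod 4 = 3, 1111 mod 4 = 3; sign now +1
(1111/183) = (13/183)   [reduce mod 183]
reciprocity: (13/183) = +1·(183/13) since 13 mod 4 = 1, 183 mod 4 = 3; sign now +1
(183/13) = (1/13)   [reduce mod 13]
(1/13) = 1; final value = sign = +1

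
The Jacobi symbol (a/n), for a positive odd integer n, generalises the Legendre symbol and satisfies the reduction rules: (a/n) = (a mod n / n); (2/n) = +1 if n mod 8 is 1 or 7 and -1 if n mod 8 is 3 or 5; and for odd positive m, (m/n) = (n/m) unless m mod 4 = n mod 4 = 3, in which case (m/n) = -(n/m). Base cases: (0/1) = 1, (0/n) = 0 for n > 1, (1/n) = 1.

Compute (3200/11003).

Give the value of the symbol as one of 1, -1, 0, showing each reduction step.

-1

factor out 2^7: 3200 = 2^7·25; with 11003 mod 8 = 3, (2/11003) = -1; sign now -1; continue with (25/11003)
flip (25/11003) -> (11003/25): both odd, 25 mod 4 = 1, 11003 mod 4 = 3, so the flip contributes +1; sign now -1
(11003/25): 11003 mod 25 = 3, so (11003/25) = (3/25)
flip (3/25) -> (25/3): both odd, 3 mod 4 = 3, 25 mod 4 = 1, so the flip contributes +1; sign now -1
(25/3): 25 mod 3 = 1, so (25/3) = (1/3)
reached (1/3) = 1, so the symbol is -1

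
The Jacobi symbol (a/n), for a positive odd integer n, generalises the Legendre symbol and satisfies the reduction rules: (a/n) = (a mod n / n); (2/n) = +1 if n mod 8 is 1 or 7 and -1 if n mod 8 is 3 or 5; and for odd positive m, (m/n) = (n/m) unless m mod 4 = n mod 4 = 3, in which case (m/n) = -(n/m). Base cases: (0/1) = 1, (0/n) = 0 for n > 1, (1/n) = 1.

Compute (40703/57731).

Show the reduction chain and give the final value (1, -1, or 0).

reciprocity: (40703/57731) = -1·(57731/40703) since 40703 mod 4 = 3, 57731 mod 4 = 3; sign now -1
(57731/40703) = (17028/40703)   [reduce mod 40703]
17028 = 2^2·4257; (2/40703) = +1 since 40703 mod 8 = 7, so (17028/40703) = (+1)^2·(4257/40703); sign now -1
reciprocity: (4257/40703) = +1·(40703/4257) since 4257 mod 4 = 1, 40703 mod 4 = 3; sign now -1
(40703/4257) = (2390/4257)   [reduce mod 4257]
2390 = 2^1·1195; (2/4257) = +1 since 4257 mod 8 = 1, so (2390/4257) = (+1)^1·(1195/4257); sign now -1
reciprocity: (1195/4257) = +1·(4257/1195) since 1195 mod 4 = 3, 4257 mod 4 = 1; sign now -1
(4257/1195) = (672/1195)   [reduce mod 1195]
672 = 2^5·21; (2/1195) = -1 since 1195 mod 8 = 3, so (672/1195) = (-1)^5·(21/1195); sign now +1
reciprocity: (21/1195) = +1·(1195/21) since 21 mod 4 = 1, 1195 mod 4 = 3; sign now +1
(1195/21) = (19/21)   [reduce mod 21]
reciprocity: (19/21) = +1·(21/19) since 19 mod 4 = 3, 21 mod 4 = 1; sign now +1
(21/19) = (2/19)   [reduce mod 19]
2 = 2^1·1; (2/19) = -1 since 19 mod 8 = 3, so (2/19) = (-1)^1·(1/19); sign now -1
(1/19) = 1; final value = sign = -1

-1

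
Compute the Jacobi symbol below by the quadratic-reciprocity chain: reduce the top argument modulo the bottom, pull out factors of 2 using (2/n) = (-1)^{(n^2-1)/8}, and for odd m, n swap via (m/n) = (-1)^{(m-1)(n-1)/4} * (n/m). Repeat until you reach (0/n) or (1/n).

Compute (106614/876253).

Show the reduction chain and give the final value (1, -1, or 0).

1

factor out 2^1: 106614 = 2^1·53307; with 876253 mod 8 = 5, (2/876253) = -1; sign now -1; continue with (53307/876253)
flip (53307/876253) -> (876253/53307): both odd, 53307 mod 4 = 3, 876253 mod 4 = 1, so the flip contributes +1; sign now -1
(876253/53307): 876253 mod 53307 = 23341, so (876253/53307) = (23341/53307)
flip (23341/53307) -> (53307/23341): both odd, 23341 mod 4 = 1, 53307 mod 4 = 3, so the flip contributes +1; sign now -1
(53307/23341): 53307 mod 23341 = 6625, so (53307/23341) = (6625/23341)
flip (6625/23341) -> (23341/6625): both odd, 6625 mod 4 = 1, 23341 mod 4 = 1, so the flip contributes +1; sign now -1
(23341/6625): 23341 mod 6625 = 3466, so (23341/6625) = (3466/6625)
factor out 2^1: 3466 = 2^1·1733; with 6625 mod 8 = 1, (2/6625) = +1; sign now -1; continue with (1733/6625)
flip (1733/6625) -> (6625/1733): both odd, 1733 mod 4 = 1, 6625 mod 4 = 1, so the flip contributes +1; sign now -1
(6625/1733): 6625 mod 1733 = 1426, so (6625/1733) = (1426/1733)
factor out 2^1: 1426 = 2^1·713; with 1733 mod 8 = 5, (2/1733) = -1; sign now +1; continue with (713/1733)
flip (713/1733) -> (1733/713): both odd, 713 mod 4 = 1, 1733 mod 4 = 1, so the flip contributes +1; sign now +1
(1733/713): 1733 mod 713 = 307, so (1733/713) = (307/713)
flip (307/713) -> (713/307): both odd, 307 mod 4 = 3, 713 mod 4 = 1, so the flip contributes +1; sign now +1
(713/307): 713 mod 307 = 99, so (713/307) = (99/307)
flip (99/307) -> (307/99): both odd, 99 mod 4 = 3, 307 mod 4 = 3, so the flip contributes -1; sign now -1
(307/99): 307 mod 99 = 10, so (307/99) = (10/99)
factor out 2^1: 10 = 2^1·5; with 99 mod 8 = 3, (2/99) = -1; sign now +1; continue with (5/99)
flip (5/99) -> (99/5): both odd, 5 mod 4 = 1, 99 mod 4 = 3, so the flip contributes +1; sign now +1
(99/5): 99 mod 5 = 4, so (99/5) = (4/5)
factor out 2^2: 4 = 2^2·1; with 5 mod 8 = 5, (2/5) = -1; sign now +1; continue with (1/5)
reached (1/5) = 1, so the symbol is +1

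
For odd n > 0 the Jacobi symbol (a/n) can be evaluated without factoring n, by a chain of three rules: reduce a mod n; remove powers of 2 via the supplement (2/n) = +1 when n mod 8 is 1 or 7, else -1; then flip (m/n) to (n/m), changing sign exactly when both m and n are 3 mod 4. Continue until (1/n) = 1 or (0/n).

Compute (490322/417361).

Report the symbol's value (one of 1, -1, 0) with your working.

(490322/417361): 490322 mod 417361 = 72961, so (490322/417361) = (72961/417361)
flip (72961/417361) -> (417361/72961): both odd, 72961 mod 4 = 1, 417361 mod 4 = 1, so the flip contributes +1; sign now +1
(417361/72961): 417361 mod 72961 = 52556, so (417361/72961) = (52556/72961)
factor out 2^2: 52556 = 2^2·13139; with 72961 mod 8 = 1, (2/72961) = +1; sign now +1; continue with (13139/72961)
flip (13139/72961) -> (72961/13139): both odd, 13139 mod 4 = 3, 72961 mod 4 = 1, so the flip contributes +1; sign now +1
(72961/13139): 72961 mod 13139 = 7266, so (72961/13139) = (7266/13139)
factor out 2^1: 7266 = 2^1·3633; with 13139 mod 8 = 3, (2/13139) = -1; sign now -1; continue with (3633/13139)
flip (3633/13139) -> (13139/3633): both odd, 3633 mod 4 = 1, 13139 mod 4 = 3, so the flip contributes +1; sign now -1
(13139/3633): 13139 mod 3633 = 2240, so (13139/3633) = (2240/3633)
factor out 2^6: 2240 = 2^6·35; with 3633 mod 8 = 1, (2/3633) = +1; sign now -1; continue with (35/3633)
flip (35/3633) -> (3633/35): both odd, 35 mod 4 = 3, 3633 mod 4 = 1, so the flip contributes +1; sign now -1
(3633/35): 3633 mod 35 = 28, so (3633/35) = (28/35)
factor out 2^2: 28 = 2^2·7; with 35 mod 8 = 3, (2/35) = -1; sign now -1; continue with (7/35)
flip (7/35) -> (35/7): both odd, 7 mod 4 = 3, 35 mod 4 = 3, so the flip contributes -1; sign now +1
(35/7): 35 mod 7 = 0, so (35/7) = (0/7)
reached (0/7); gcd(a, n) > 1, so (0/7) = 0 and the symbol is 0

0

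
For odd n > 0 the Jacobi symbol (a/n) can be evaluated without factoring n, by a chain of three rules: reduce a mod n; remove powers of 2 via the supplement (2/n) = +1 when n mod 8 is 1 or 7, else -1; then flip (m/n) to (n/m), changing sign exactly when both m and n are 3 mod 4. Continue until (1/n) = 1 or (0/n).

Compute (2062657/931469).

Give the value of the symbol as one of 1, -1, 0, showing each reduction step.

(2062657/931469): 2062657 mod 931469 = 199719, so (2062657/931469) = (199719/931469)
flip (199719/931469) -> (931469/199719): both odd, 199719 mod 4 = 3, 931469 mod 4 = 1, so the flip contributes +1; sign now +1
(931469/199719): 931469 mod 199719 = 132593, so (931469/199719) = (132593/199719)
flip (132593/199719) -> (199719/132593): both odd, 132593 mod 4 = 1, 199719 mod 4 = 3, so the flip contributes +1; sign now +1
(199719/132593): 199719 mod 132593 = 67126, so (199719/132593) = (67126/132593)
factor out 2^1: 67126 = 2^1·33563; with 132593 mod 8 = 1, (2/132593) = +1; sign now +1; continue with (33563/132593)
flip (33563/132593) -> (132593/33563): both odd, 33563 mod 4 = 3, 132593 mod 4 = 1, so the flip contributes +1; sign now +1
(132593/33563): 132593 mod 33563 = 31904, so (132593/33563) = (31904/33563)
factor out 2^5: 31904 = 2^5·997; with 33563 mod 8 = 3, (2/33563) = -1; sign now -1; continue with (997/33563)
flip (997/33563) -> (33563/997): both odd, 997 mod 4 = 1, 33563 mod 4 = 3, so the flip contributes +1; sign now -1
(33563/997): 33563 mod 997 = 662, so (33563/997) = (662/997)
factor out 2^1: 662 = 2^1·331; with 997 mod 8 = 5, (2/997) = -1; sign now +1; continue with (331/997)
flip (331/997) -> (997/331): both odd, 331 mod 4 = 3, 997 mod 4 = 1, so the flip contributes +1; sign now +1
(997/331): 997 mod 331 = 4, so (997/331) = (4/331)
factor out 2^2: 4 = 2^2·1; with 331 mod 8 = 3, (2/331) = -1; sign now +1; continue with (1/331)
reached (1/331) = 1, so the symbol is +1

1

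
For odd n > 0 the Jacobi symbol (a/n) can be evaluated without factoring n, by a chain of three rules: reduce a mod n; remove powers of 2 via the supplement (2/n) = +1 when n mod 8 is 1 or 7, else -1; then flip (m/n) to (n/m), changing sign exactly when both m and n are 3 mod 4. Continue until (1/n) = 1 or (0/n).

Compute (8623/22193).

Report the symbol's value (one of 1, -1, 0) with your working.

flip (8623/22193) -> (22193/8623): both odd, 8623 mod 4 = 3, 22193 mod 4 = 1, so the flip contributes +1; sign now +1
(22193/8623): 22193 mod 8623 = 4947, so (22193/8623) = (4947/8623)
flip (4947/8623) -> (8623/4947): both odd, 4947 mod 4 = 3, 8623 mod 4 = 3, so the flip contributes -1; sign now -1
(8623/4947): 8623 mod 4947 = 3676, so (8623/4947) = (3676/4947)
factor out 2^2: 3676 = 2^2·919; with 4947 mod 8 = 3, (2/4947) = -1; sign now -1; continue with (919/4947)
flip (919/4947) -> (4947/919): both odd, 919 mod 4 = 3, 4947 mod 4 = 3, so the flip contributes -1; sign now +1
(4947/919): 4947 mod 919 = 352, so (4947/919) = (352/919)
factor out 2^5: 352 = 2^5·11; with 919 mod 8 = 7, (2/919) = +1; sign now +1; continue with (11/919)
flip (11/919) -> (919/11): both odd, 11 mod 4 = 3, 919 mod 4 = 3, so the flip contributes -1; sign now -1
(919/11): 919 mod 11 = 6, so (919/11) = (6/11)
factor out 2^1: 6 = 2^1·3; with 11 mod 8 = 3, (2/11) = -1; sign now +1; continue with (3/11)
flip (3/11) -> (11/3): both odd, 3 mod 4 = 3, 11 mod 4 = 3, so the flip contributes -1; sign now -1
(11/3): 11 mod 3 = 2, so (11/3) = (2/3)
factor out 2^1: 2 = 2^1·1; with 3 mod 8 = 3, (2/3) = -1; sign now +1; continue with (1/3)
reached (1/3) = 1, so the symbol is +1

1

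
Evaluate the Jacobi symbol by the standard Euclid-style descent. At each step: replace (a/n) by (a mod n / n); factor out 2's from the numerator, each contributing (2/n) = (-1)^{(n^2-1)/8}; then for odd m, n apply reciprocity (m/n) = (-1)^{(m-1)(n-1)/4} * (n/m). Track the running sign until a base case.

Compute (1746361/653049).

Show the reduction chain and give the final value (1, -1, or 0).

1

(1746361/653049) = (440263/653049)   [reduce mod 653049]
reciprocity: (440263/653049) = +1·(653049/440263) since 440263 mod 4 = 3, 653049 mod 4 = 1; sign now +1
(653049/440263) = (212786/440263)   [reduce mod 440263]
212786 = 2^1·106393; (2/440263) = +1 since 440263 mod 8 = 7, so (212786/440263) = (+1)^1·(106393/440263); sign now +1
reciprocity: (106393/440263) = +1·(440263/106393) since 106393 mod 4 = 1, 440263 mod 4 = 3; sign now +1
(440263/106393) = (14691/106393)   [reduce mod 106393]
reciprocity: (14691/106393) = +1·(106393/14691) since 14691 mod 4 = 3, 106393 mod 4 = 1; sign now +1
(106393/14691) = (3556/14691)   [reduce mod 14691]
3556 = 2^2·889; (2/14691) = -1 since 14691 mod 8 = 3, so (3556/14691) = (-1)^2·(889/14691); sign now +1
reciprocity: (889/14691) = +1·(14691/889) since 889 mod 4 = 1, 14691 mod 4 = 3; sign now +1
(14691/889) = (467/889)   [reduce mod 889]
reciprocity: (467/889) = +1·(889/467) since 467 mod 4 = 3, 889 mod 4 = 1; sign now +1
(889/467) = (422/467)   [reduce mod 467]
422 = 2^1·211; (2/467) = -1 since 467 mod 8 = 3, so (422/467) = (-1)^1·(211/467); sign now -1
reciprocity: (211/467) = -1·(467/211) since 211 mod 4 = 3, 467 mod 4 = 3; sign now +1
(467/211) = (45/211)   [reduce mod 211]
reciprocity: (45/211) = +1·(211/45) since 45 mod 4 = 1, 211 mod 4 = 3; sign now +1
(211/45) = (31/45)   [reduce mod 45]
reciprocity: (31/45) = +1·(45/31) since 31 mod 4 = 3, 45 mod 4 = 1; sign now +1
(45/31) = (14/31)   [reduce mod 31]
14 = 2^1·7; (2/31) = +1 since 31 mod 8 = 7, so (14/31) = (+1)^1·(7/31); sign now +1
reciprocity: (7/31) = -1·(31/7) since 7 mod 4 = 3, 31 mod 4 = 3; sign now -1
(31/7) = (3/7)   [reduce mod 7]
reciprocity: (3/7) = -1·(7/3) since 3 mod 4 = 3, 7 mod 4 = 3; sign now +1
(7/3) = (1/3)   [reduce mod 3]
(1/3) = 1; final value = sign = +1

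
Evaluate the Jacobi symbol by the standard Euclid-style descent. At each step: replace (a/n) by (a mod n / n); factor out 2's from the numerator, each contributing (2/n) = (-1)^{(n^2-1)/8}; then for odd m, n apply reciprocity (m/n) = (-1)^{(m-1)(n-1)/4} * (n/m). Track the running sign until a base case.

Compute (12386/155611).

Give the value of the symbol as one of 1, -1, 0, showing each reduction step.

-1

12386 = 2^1·6193; (2/155611) = -1 since 155611 mod 8 = 3, so (12386/155611) = (-1)^1·(6193/155611); sign now -1
reciprocity: (6193/155611) = +1·(155611/6193) since 6193 mod 4 = 1, 155611 mod 4 = 3; sign now -1
(155611/6193) = (786/6193)   [reduce mod 6193]
786 = 2^1·393; (2/6193) = +1 since 6193 mod 8 = 1, so (786/6193) = (+1)^1·(393/6193); sign now -1
reciprocity: (393/6193) = +1·(6193/393) since 393 mod 4 = 1, 6193 mod 4 = 1; sign now -1
(6193/393) = (298/393)   [reduce mod 393]
298 = 2^1·149; (2/393) = +1 since 393 mod 8 = 1, so (298/393) = (+1)^1·(149/393); sign now -1
reciprocity: (149/393) = +1·(393/149) since 149 mod 4 = 1, 393 mod 4 = 1; sign now -1
(393/149) = (95/149)   [reduce mod 149]
reciprocity: (95/149) = +1·(149/95) since 95 mod 4 = 3, 149 mod 4 = 1; sign now -1
(149/95) = (54/95)   [reduce mod 95]
54 = 2^1·27; (2/95) = +1 since 95 mod 8 = 7, so (54/95) = (+1)^1·(27/95); sign now -1
reciprocity: (27/95) = -1·(95/27) since 27 mod 4 = 3, 95 mod 4 = 3; sign now +1
(95/27) = (14/27)   [reduce mod 27]
14 = 2^1·7; (2/27) = -1 since 27 mod 8 = 3, so (14/27) = (-1)^1·(7/27); sign now -1
reciprocity: (7/27) = -1·(27/7) since 7 mod 4 = 3, 27 mod 4 = 3; sign now +1
(27/7) = (6/7)   [reduce mod 7]
6 = 2^1·3; (2/7) = +1 since 7 mod 8 = 7, so (6/7) = (+1)^1·(3/7); sign now +1
reciprocity: (3/7) = -1·(7/3) since 3 mod 4 = 3, 7 mod 4 = 3; sign now -1
(7/3) = (1/3)   [reduce mod 3]
(1/3) = 1; final value = sign = -1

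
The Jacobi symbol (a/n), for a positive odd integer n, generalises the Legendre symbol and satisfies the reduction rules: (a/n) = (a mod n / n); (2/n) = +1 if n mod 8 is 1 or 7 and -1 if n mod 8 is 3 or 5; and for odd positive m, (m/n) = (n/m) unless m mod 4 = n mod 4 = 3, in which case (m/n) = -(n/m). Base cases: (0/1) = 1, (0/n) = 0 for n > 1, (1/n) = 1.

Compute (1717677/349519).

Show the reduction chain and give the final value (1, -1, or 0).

(1717677/349519) = (319601/349519)   [reduce mod 349519]
reciprocity: (319601/349519) = +1·(349519/319601) since 319601 mod 4 = 1, 349519 mod 4 = 3; sign now +1
(349519/319601) = (29918/319601)   [reduce mod 319601]
29918 = 2^1·14959; (2/319601) = +1 since 319601 mod 8 = 1, so (29918/319601) = (+1)^1·(14959/319601); sign now +1
reciprocity: (14959/319601) = +1·(319601/14959) since 14959 mod 4 = 3, 319601 mod 4 = 1; sign now +1
(319601/14959) = (5462/14959)   [reduce mod 14959]
5462 = 2^1·2731; (2/14959) = +1 since 14959 mod 8 = 7, so (5462/14959) = (+1)^1·(2731/14959); sign now +1
reciprocity: (2731/14959) = -1·(14959/2731) since 2731 mod 4 = 3, 14959 mod 4 = 3; sign now -1
(14959/2731) = (1304/2731)   [reduce mod 2731]
1304 = 2^3·163; (2/2731) = -1 since 2731 mod 8 = 3, so (1304/2731) = (-1)^3·(163/2731); sign now +1
reciprocity: (163/2731) = -1·(2731/163) since 163 mod 4 = 3, 2731 mod 4 = 3; sign now -1
(2731/163) = (123/163)   [reduce mod 163]
reciprocity: (123/163) = -1·(163/123) since 123 mod 4 = 3, 163 mod 4 = 3; sign now +1
(163/123) = (40/123)   [reduce mod 123]
40 = 2^3·5; (2/123) = -1 since 123 mod 8 = 3, so (40/123) = (-1)^3·(5/123); sign now -1
reciprocity: (5/123) = +1·(123/5) since 5 mod 4 = 1, 123 mod 4 = 3; sign now -1
(123/5) = (3/5)   [reduce mod 5]
reciprocity: (3/5) = +1·(5/3) since 3 mod 4 = 3, 5 mod 4 = 1; sign now -1
(5/3) = (2/3)   [reduce mod 3]
2 = 2^1·1; (2/3) = -1 since 3 mod 8 = 3, so (2/3) = (-1)^1·(1/3); sign now +1
(1/3) = 1; final value = sign = +1

1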